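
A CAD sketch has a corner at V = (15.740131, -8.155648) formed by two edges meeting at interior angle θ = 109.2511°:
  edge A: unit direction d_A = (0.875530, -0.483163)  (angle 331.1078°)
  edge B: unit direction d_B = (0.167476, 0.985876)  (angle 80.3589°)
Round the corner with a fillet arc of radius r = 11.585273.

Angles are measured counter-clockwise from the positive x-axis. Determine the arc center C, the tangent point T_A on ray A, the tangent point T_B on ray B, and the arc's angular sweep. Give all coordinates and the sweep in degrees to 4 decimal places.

bisector direction at 25.7334° = (0.900824,0.434183)
center distance |VC| = r/sin(θ/2) = 11.585273/sin(54.6255°) = 14.208329
C = V + |VC|·bis = (28.5393,-1.9866)
T_A = V + ((C−V)·d_A)·d_A = V + 8.2255·d_A = (22.9418,-12.1299)
T_B = V + ((C−V)·d_B)·d_B = V + 8.2255·d_B = (17.1177,-0.0464)
sweep = 180° − θ = 70.7489°

center=(28.5393,-1.9866) T_A=(22.9418,-12.1299) T_B=(17.1177,-0.0464) sweep=70.7489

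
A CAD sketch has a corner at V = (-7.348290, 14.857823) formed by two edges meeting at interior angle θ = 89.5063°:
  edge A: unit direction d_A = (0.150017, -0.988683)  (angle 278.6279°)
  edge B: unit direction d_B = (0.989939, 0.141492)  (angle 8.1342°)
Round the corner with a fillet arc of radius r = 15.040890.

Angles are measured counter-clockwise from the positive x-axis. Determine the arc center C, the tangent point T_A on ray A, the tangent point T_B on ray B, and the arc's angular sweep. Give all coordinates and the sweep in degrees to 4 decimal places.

center=(9.7983,2.1148) T_A=(-5.0724,-0.1415) T_B=(7.6701,17.0044) sweep=90.4937

bisector direction at 323.3811° = (0.802620,-0.596490)
center distance |VC| = r/sin(θ/2) = 15.040890/sin(44.7531°) = 21.363269
C = V + |VC|·bis = (9.7983,2.1148)
T_A = V + ((C−V)·d_A)·d_A = V + 15.1711·d_A = (-5.0724,-0.1415)
T_B = V + ((C−V)·d_B)·d_B = V + 15.1711·d_B = (7.6701,17.0044)
sweep = 180° − θ = 90.4937°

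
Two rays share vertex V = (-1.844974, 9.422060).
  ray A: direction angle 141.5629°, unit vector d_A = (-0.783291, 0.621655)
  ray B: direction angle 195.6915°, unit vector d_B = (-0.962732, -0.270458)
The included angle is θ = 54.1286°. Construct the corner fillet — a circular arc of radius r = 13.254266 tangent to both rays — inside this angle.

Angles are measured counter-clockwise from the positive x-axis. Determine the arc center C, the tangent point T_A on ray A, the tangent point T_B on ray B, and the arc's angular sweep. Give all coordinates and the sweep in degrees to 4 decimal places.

center=(-30.4039,15.1664) T_A=(-22.1643,25.5484) T_B=(-26.8192,2.4061) sweep=125.8714

bisector direction at 168.6272° = (-0.980365,0.197192)
center distance |VC| = r/sin(θ/2) = 13.254266/sin(27.0643°) = 29.130886
C = V + |VC|·bis = (-30.4039,15.1664)
T_A = V + ((C−V)·d_A)·d_A = V + 25.9410·d_A = (-22.1643,25.5484)
T_B = V + ((C−V)·d_B)·d_B = V + 25.9410·d_B = (-26.8192,2.4061)
sweep = 180° − θ = 125.8714°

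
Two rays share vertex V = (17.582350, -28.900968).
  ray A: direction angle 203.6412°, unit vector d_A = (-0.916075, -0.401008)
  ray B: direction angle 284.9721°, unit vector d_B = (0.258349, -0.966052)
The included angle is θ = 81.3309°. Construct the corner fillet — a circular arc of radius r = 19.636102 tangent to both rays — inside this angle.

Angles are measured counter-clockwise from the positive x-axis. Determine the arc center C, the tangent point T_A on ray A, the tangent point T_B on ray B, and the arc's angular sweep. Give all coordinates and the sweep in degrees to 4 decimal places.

bisector direction at 244.3066° = (-0.433554,-0.901127)
center distance |VC| = r/sin(θ/2) = 19.636102/sin(40.6654°) = 30.133307
C = V + |VC|·bis = (4.5179,-56.0549)
T_A = V + ((C−V)·d_A)·d_A = V + 22.8569·d_A = (-3.3563,-38.0668)
T_B = V + ((C−V)·d_B)·d_B = V + 22.8569·d_B = (23.4874,-50.9820)
sweep = 180° − θ = 98.6691°

center=(4.5179,-56.0549) T_A=(-3.3563,-38.0668) T_B=(23.4874,-50.9820) sweep=98.6691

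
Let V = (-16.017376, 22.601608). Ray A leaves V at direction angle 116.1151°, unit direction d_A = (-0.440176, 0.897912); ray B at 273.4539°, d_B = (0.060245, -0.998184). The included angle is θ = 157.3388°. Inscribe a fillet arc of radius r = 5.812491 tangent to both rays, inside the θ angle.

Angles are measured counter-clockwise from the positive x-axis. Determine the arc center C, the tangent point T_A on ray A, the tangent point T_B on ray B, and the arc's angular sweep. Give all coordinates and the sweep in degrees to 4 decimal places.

center=(-21.7491,21.0889) T_A=(-16.5300,23.6474) T_B=(-15.9472,21.4390) sweep=22.6612

bisector direction at 194.7845° = (-0.966892,-0.255184)
center distance |VC| = r/sin(θ/2) = 5.812491/sin(78.6694°) = 5.928029
C = V + |VC|·bis = (-21.7491,21.0889)
T_A = V + ((C−V)·d_A)·d_A = V + 1.1647·d_A = (-16.5300,23.6474)
T_B = V + ((C−V)·d_B)·d_B = V + 1.1647·d_B = (-15.9472,21.4390)
sweep = 180° − θ = 22.6612°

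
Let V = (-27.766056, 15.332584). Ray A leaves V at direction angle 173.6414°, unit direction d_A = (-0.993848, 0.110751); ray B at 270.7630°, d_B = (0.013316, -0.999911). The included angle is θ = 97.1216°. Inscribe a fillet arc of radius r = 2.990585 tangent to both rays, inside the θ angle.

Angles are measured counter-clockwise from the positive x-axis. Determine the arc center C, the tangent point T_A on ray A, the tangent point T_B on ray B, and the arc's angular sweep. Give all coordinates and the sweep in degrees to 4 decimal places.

center=(-30.7212,12.6528) T_A=(-30.3900,15.6250) T_B=(-27.7309,12.6926) sweep=82.8784

bisector direction at 222.2022° = (-0.740779,-0.671749)
center distance |VC| = r/sin(θ/2) = 2.990585/sin(48.5608°) = 3.989263
C = V + |VC|·bis = (-30.7212,12.6528)
T_A = V + ((C−V)·d_A)·d_A = V + 2.6402·d_A = (-30.3900,15.6250)
T_B = V + ((C−V)·d_B)·d_B = V + 2.6402·d_B = (-27.7309,12.6926)
sweep = 180° − θ = 82.8784°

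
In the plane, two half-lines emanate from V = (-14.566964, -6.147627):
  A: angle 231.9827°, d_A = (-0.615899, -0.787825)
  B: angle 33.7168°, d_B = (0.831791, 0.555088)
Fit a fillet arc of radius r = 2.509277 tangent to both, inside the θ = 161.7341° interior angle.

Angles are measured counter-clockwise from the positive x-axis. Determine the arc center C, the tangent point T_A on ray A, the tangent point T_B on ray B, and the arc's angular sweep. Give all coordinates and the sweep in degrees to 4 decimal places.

bisector direction at 312.8498° = (0.680078,-0.733140)
center distance |VC| = r/sin(θ/2) = 2.509277/sin(80.8671°) = 2.541496
C = V + |VC|·bis = (-12.8385,-8.0109)
T_A = V + ((C−V)·d_A)·d_A = V + 0.4034·d_A = (-14.8154,-6.4654)
T_B = V + ((C−V)·d_B)·d_B = V + 0.4034·d_B = (-14.2314,-5.9237)
sweep = 180° − θ = 18.2659°

center=(-12.8385,-8.0109) T_A=(-14.8154,-6.4654) T_B=(-14.2314,-5.9237) sweep=18.2659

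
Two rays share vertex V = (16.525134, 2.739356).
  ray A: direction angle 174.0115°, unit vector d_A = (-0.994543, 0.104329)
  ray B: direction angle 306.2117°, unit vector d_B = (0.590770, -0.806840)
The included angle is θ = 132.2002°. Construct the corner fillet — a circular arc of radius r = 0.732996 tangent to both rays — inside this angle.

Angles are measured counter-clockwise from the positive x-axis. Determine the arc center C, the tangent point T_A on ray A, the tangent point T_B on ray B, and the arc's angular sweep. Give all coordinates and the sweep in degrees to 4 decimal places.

bisector direction at 240.1116° = (-0.498312,-0.866998)
center distance |VC| = r/sin(θ/2) = 0.732996/sin(66.1001°) = 0.801742
C = V + |VC|·bis = (16.1256,2.0442)
T_A = V + ((C−V)·d_A)·d_A = V + 0.3248·d_A = (16.2021,2.7732)
T_B = V + ((C−V)·d_B)·d_B = V + 0.3248·d_B = (16.7170,2.4773)
sweep = 180° − θ = 47.7998°

center=(16.1256,2.0442) T_A=(16.2021,2.7732) T_B=(16.7170,2.4773) sweep=47.7998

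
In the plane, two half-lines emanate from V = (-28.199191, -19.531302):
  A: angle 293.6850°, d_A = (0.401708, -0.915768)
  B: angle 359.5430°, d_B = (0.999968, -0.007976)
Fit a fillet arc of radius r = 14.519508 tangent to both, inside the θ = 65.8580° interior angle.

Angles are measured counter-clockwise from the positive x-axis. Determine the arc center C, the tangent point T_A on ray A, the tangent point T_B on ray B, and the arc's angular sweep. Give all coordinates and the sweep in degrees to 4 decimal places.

center=(-5.8969,-34.2292) T_A=(-19.1934,-40.0618) T_B=(-5.7811,-19.7101) sweep=114.1420

bisector direction at 326.6140° = (0.834982,-0.550277)
center distance |VC| = r/sin(θ/2) = 14.519508/sin(32.9290°) = 26.709944
C = V + |VC|·bis = (-5.8969,-34.2292)
T_A = V + ((C−V)·d_A)·d_A = V + 22.4189·d_A = (-19.1934,-40.0618)
T_B = V + ((C−V)·d_B)·d_B = V + 22.4189·d_B = (-5.7811,-19.7101)
sweep = 180° − θ = 114.1420°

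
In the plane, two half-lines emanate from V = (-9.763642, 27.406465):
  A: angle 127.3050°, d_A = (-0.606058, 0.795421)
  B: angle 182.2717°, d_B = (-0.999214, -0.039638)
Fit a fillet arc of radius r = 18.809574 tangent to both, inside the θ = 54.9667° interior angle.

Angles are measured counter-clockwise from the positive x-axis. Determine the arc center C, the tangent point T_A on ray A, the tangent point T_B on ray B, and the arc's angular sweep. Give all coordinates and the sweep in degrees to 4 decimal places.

bisector direction at 154.7884° = (-0.904740,0.425963)
center distance |VC| = r/sin(θ/2) = 18.809574/sin(27.4834°) = 40.758283
C = V + |VC|·bis = (-46.6393,44.7680)
T_A = V + ((C−V)·d_A)·d_A = V + 36.1585·d_A = (-31.6778,56.1677)
T_B = V + ((C−V)·d_B)·d_B = V + 36.1585·d_B = (-45.8937,25.9732)
sweep = 180° − θ = 125.0333°

center=(-46.6393,44.7680) T_A=(-31.6778,56.1677) T_B=(-45.8937,25.9732) sweep=125.0333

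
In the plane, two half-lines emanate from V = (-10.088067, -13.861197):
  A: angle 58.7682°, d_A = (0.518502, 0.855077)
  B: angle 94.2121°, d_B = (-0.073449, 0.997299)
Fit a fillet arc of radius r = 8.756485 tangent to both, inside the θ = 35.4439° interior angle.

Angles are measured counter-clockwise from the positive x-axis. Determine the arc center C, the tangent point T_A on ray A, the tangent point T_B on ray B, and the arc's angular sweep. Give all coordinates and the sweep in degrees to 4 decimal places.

center=(-3.3678,14.1094) T_A=(4.1196,9.5691) T_B=(-12.1007,13.4662) sweep=144.5561

bisector direction at 76.4902° = (0.233613,0.972330)
center distance |VC| = r/sin(θ/2) = 8.756485/sin(17.7219°) = 28.766565
C = V + |VC|·bis = (-3.3678,14.1094)
T_A = V + ((C−V)·d_A)·d_A = V + 27.4014·d_A = (4.1196,9.5691)
T_B = V + ((C−V)·d_B)·d_B = V + 27.4014·d_B = (-12.1007,13.4662)
sweep = 180° − θ = 144.5561°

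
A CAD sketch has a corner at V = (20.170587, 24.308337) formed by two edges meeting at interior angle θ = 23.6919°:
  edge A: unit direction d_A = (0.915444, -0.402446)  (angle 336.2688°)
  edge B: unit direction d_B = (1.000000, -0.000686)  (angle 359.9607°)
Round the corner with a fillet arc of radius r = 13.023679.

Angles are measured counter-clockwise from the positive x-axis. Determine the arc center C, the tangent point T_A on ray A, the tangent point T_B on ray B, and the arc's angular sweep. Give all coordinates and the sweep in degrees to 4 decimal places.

center=(82.2537,11.2421) T_A=(77.0123,-0.6804) T_B=(82.2626,24.2657) sweep=156.3081

bisector direction at 348.1147° = (0.978562,-0.205952)
center distance |VC| = r/sin(θ/2) = 13.023679/sin(11.8460°) = 63.443173
C = V + |VC|·bis = (82.2537,11.2421)
T_A = V + ((C−V)·d_A)·d_A = V + 62.0920·d_A = (77.0123,-0.6804)
T_B = V + ((C−V)·d_B)·d_B = V + 62.0920·d_B = (82.2626,24.2657)
sweep = 180° − θ = 156.3081°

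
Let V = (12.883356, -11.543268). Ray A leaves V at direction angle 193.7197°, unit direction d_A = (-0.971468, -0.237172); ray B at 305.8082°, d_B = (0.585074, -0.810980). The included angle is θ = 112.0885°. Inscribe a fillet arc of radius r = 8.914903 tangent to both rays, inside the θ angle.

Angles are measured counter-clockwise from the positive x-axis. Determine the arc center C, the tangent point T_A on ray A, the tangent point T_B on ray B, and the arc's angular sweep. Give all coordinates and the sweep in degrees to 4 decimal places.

bisector direction at 249.7639° = (-0.345889,-0.938276)
center distance |VC| = r/sin(θ/2) = 8.914903/sin(56.0442°) = 10.747720
C = V + |VC|·bis = (9.1658,-21.6276)
T_A = V + ((C−V)·d_A)·d_A = V + 6.0032·d_A = (7.0515,-12.9671)
T_B = V + ((C−V)·d_B)·d_B = V + 6.0032·d_B = (16.3957,-16.4117)
sweep = 180° − θ = 67.9115°

center=(9.1658,-21.6276) T_A=(7.0515,-12.9671) T_B=(16.3957,-16.4117) sweep=67.9115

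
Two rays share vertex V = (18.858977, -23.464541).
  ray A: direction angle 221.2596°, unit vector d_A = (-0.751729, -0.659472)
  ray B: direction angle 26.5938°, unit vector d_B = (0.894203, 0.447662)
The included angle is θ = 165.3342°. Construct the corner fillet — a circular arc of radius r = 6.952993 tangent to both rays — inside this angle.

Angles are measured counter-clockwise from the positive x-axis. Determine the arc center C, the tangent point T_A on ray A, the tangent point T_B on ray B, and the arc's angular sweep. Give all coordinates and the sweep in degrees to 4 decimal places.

center=(22.7717,-29.2814) T_A=(18.1864,-24.0546) T_B=(19.6591,-23.0640) sweep=14.6658

bisector direction at 303.9267° = (0.558132,-0.829752)
center distance |VC| = r/sin(θ/2) = 6.952993/sin(82.6671°) = 7.010328
C = V + |VC|·bis = (22.7717,-29.2814)
T_A = V + ((C−V)·d_A)·d_A = V + 0.8948·d_A = (18.1864,-24.0546)
T_B = V + ((C−V)·d_B)·d_B = V + 0.8948·d_B = (19.6591,-23.0640)
sweep = 180° − θ = 14.6658°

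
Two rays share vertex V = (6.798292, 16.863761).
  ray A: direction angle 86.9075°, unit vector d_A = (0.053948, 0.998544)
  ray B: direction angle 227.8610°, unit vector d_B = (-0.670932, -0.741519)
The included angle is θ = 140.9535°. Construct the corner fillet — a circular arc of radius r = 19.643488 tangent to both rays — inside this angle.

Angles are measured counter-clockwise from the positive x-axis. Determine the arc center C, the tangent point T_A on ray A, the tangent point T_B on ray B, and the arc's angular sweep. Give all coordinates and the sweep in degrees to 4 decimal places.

bisector direction at 157.3842° = (-0.923105,0.384549)
center distance |VC| = r/sin(θ/2) = 19.643488/sin(70.4767°) = 20.841765
C = V + |VC|·bis = (-12.4408,24.8784)
T_A = V + ((C−V)·d_A)·d_A = V + 6.9651·d_A = (7.1740,23.8187)
T_B = V + ((C−V)·d_B)·d_B = V + 6.9651·d_B = (2.1252,11.6990)
sweep = 180° − θ = 39.0465°

center=(-12.4408,24.8784) T_A=(7.1740,23.8187) T_B=(2.1252,11.6990) sweep=39.0465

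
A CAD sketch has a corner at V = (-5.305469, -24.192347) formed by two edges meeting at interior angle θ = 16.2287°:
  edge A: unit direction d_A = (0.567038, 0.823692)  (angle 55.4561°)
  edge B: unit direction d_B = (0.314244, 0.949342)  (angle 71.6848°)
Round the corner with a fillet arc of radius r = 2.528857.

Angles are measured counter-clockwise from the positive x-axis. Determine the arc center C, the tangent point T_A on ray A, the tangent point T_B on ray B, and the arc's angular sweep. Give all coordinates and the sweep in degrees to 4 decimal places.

center=(2.6690,-8.1487) T_A=(4.7520,-9.5827) T_B=(0.2682,-7.3540) sweep=163.7713

bisector direction at 63.5705° = (0.445097,0.895482)
center distance |VC| = r/sin(θ/2) = 2.528857/sin(8.1143°) = 17.916200
C = V + |VC|·bis = (2.6690,-8.1487)
T_A = V + ((C−V)·d_A)·d_A = V + 17.7368·d_A = (4.7520,-9.5827)
T_B = V + ((C−V)·d_B)·d_B = V + 17.7368·d_B = (0.2682,-7.3540)
sweep = 180° − θ = 163.7713°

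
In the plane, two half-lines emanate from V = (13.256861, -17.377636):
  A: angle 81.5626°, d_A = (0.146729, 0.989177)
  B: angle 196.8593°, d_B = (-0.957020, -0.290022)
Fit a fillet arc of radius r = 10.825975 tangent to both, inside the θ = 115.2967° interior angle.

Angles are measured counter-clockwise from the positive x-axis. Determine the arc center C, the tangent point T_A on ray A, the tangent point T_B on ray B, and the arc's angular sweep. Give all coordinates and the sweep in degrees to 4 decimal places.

center=(3.5543,-9.0058) T_A=(14.2631,-10.5943) T_B=(6.6940,-19.3665) sweep=64.7033

bisector direction at 139.2109° = (-0.757120,0.653276)
center distance |VC| = r/sin(θ/2) = 10.825975/sin(57.6484°) = 12.815144
C = V + |VC|·bis = (3.5543,-9.0058)
T_A = V + ((C−V)·d_A)·d_A = V + 6.8576·d_A = (14.2631,-10.5943)
T_B = V + ((C−V)·d_B)·d_B = V + 6.8576·d_B = (6.6940,-19.3665)
sweep = 180° − θ = 64.7033°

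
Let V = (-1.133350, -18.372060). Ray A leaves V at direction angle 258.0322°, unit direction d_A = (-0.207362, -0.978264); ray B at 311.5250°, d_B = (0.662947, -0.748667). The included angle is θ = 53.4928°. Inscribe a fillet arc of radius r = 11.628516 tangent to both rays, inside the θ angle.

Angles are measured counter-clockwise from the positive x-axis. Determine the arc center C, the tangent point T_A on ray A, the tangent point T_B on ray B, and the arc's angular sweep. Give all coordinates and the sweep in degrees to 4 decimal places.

center=(5.4577,-43.3560) T_A=(-5.9181,-40.9447) T_B=(14.1636,-35.6469) sweep=126.5072

bisector direction at 284.7786° = (0.255085,-0.966919)
center distance |VC| = r/sin(θ/2) = 11.628516/sin(26.7464°) = 25.838716
C = V + |VC|·bis = (5.4577,-43.3560)
T_A = V + ((C−V)·d_A)·d_A = V + 23.0742·d_A = (-5.9181,-40.9447)
T_B = V + ((C−V)·d_B)·d_B = V + 23.0742·d_B = (14.1636,-35.6469)
sweep = 180° − θ = 126.5072°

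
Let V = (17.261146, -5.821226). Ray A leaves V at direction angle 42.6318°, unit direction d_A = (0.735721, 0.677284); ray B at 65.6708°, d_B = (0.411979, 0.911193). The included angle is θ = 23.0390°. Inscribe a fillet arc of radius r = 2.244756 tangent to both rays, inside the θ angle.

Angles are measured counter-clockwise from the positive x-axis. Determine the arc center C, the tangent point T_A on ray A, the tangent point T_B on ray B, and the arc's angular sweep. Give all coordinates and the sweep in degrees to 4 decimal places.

center=(23.8441,3.2900) T_A=(25.3645,1.6385) T_B=(21.7987,4.2148) sweep=156.9610

bisector direction at 54.1513° = (0.585647,0.810566)
center distance |VC| = r/sin(θ/2) = 2.244756/sin(11.5195°) = 11.240560
C = V + |VC|·bis = (23.8441,3.2900)
T_A = V + ((C−V)·d_A)·d_A = V + 11.0141·d_A = (25.3645,1.6385)
T_B = V + ((C−V)·d_B)·d_B = V + 11.0141·d_B = (21.7987,4.2148)
sweep = 180° − θ = 156.9610°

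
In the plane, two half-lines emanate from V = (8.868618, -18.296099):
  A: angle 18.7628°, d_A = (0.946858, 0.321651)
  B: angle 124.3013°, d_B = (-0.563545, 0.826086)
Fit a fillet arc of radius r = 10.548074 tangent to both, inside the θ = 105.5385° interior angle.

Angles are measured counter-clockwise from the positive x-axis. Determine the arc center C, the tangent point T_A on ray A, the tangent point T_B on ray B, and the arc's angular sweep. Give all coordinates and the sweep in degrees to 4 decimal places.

bisector direction at 71.5320° = (0.316774,0.948501)
center distance |VC| = r/sin(θ/2) = 10.548074/sin(52.7692°) = 13.247932
C = V + |VC|·bis = (13.0652,-5.7304)
T_A = V + ((C−V)·d_A)·d_A = V + 8.0154·d_A = (16.4580,-15.7180)
T_B = V + ((C−V)·d_B)·d_B = V + 8.0154·d_B = (4.3516,-11.6747)
sweep = 180° − θ = 74.4615°

center=(13.0652,-5.7304) T_A=(16.4580,-15.7180) T_B=(4.3516,-11.6747) sweep=74.4615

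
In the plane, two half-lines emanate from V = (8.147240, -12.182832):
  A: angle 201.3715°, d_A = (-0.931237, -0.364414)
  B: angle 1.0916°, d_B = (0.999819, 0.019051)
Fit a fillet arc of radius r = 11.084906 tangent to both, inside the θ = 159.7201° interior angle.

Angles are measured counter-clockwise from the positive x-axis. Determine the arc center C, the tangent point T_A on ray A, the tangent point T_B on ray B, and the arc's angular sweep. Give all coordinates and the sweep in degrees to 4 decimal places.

bisector direction at 281.2315° = (0.194774,-0.980848)
center distance |VC| = r/sin(θ/2) = 11.084906/sin(79.8601°) = 11.260792
C = V + |VC|·bis = (10.3406,-23.2280)
T_A = V + ((C−V)·d_A)·d_A = V + 1.9825·d_A = (6.3011,-12.9053)
T_B = V + ((C−V)·d_B)·d_B = V + 1.9825·d_B = (10.1294,-12.1451)
sweep = 180° − θ = 20.2799°

center=(10.3406,-23.2280) T_A=(6.3011,-12.9053) T_B=(10.1294,-12.1451) sweep=20.2799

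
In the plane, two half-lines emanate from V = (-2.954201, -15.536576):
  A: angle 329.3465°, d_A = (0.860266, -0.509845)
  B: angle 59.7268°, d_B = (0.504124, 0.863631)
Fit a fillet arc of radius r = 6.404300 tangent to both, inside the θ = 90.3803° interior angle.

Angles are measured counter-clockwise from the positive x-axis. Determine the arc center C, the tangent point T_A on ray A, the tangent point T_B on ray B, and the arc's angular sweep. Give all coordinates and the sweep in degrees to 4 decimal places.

center=(5.7840,-13.2708) T_A=(2.5188,-18.7802) T_B=(0.2530,-10.0422) sweep=89.6197

bisector direction at 14.5367° = (0.967987,0.250999)
center distance |VC| = r/sin(θ/2) = 6.404300/sin(45.1902°) = 9.027139
C = V + |VC|·bis = (5.7840,-13.2708)
T_A = V + ((C−V)·d_A)·d_A = V + 6.3619·d_A = (2.5188,-18.7802)
T_B = V + ((C−V)·d_B)·d_B = V + 6.3619·d_B = (0.2530,-10.0422)
sweep = 180° − θ = 89.6197°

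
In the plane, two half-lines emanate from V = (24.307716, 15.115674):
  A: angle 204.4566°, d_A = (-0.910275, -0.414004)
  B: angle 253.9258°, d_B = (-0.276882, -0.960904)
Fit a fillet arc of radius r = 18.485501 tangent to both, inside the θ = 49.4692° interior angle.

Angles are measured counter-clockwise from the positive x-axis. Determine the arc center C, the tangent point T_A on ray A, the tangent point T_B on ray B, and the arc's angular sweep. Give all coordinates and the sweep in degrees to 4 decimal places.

center=(-4.5654,-18.3237) T_A=(-12.2185,-1.4969) T_B=(13.1974,-23.4421) sweep=130.5308

bisector direction at 229.1912° = (-0.653537,-0.756895)
center distance |VC| = r/sin(θ/2) = 18.485501/sin(24.7346°) = 44.179757
C = V + |VC|·bis = (-4.5654,-18.3237)
T_A = V + ((C−V)·d_A)·d_A = V + 40.1265·d_A = (-12.2185,-1.4969)
T_B = V + ((C−V)·d_B)·d_B = V + 40.1265·d_B = (13.1974,-23.4421)
sweep = 180° − θ = 130.5308°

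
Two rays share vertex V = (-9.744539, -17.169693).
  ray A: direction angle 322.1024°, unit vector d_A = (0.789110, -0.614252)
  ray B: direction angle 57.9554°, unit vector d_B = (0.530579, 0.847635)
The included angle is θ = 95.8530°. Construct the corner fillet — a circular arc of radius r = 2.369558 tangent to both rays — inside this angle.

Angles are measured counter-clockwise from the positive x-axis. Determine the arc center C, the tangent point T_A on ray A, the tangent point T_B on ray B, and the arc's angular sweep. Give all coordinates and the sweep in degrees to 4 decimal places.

center=(-6.6011,-16.6138) T_A=(-8.0566,-18.4836) T_B=(-8.6096,-15.3565) sweep=84.1470

bisector direction at 10.0289° = (0.984720,0.174145)
center distance |VC| = r/sin(θ/2) = 2.369558/sin(47.9265°) = 3.192245
C = V + |VC|·bis = (-6.6011,-16.6138)
T_A = V + ((C−V)·d_A)·d_A = V + 2.1391·d_A = (-8.0566,-18.4836)
T_B = V + ((C−V)·d_B)·d_B = V + 2.1391·d_B = (-8.6096,-15.3565)
sweep = 180° − θ = 84.1470°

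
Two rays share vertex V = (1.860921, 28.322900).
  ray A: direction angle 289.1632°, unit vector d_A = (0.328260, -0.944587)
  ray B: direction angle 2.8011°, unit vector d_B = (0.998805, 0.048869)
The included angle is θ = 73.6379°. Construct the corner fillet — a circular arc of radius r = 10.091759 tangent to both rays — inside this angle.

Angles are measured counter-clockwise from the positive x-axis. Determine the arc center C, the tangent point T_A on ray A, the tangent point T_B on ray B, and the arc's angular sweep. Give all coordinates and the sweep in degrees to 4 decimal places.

bisector direction at 325.9822° = (0.828863,-0.559451)
center distance |VC| = r/sin(θ/2) = 10.091759/sin(36.8190°) = 16.839570
C = V + |VC|·bis = (15.8186,18.9020)
T_A = V + ((C−V)·d_A)·d_A = V + 13.4806·d_A = (6.2861,15.5893)
T_B = V + ((C−V)·d_B)·d_B = V + 13.4806·d_B = (15.3254,28.9817)
sweep = 180° − θ = 106.3621°

center=(15.8186,18.9020) T_A=(6.2861,15.5893) T_B=(15.3254,28.9817) sweep=106.3621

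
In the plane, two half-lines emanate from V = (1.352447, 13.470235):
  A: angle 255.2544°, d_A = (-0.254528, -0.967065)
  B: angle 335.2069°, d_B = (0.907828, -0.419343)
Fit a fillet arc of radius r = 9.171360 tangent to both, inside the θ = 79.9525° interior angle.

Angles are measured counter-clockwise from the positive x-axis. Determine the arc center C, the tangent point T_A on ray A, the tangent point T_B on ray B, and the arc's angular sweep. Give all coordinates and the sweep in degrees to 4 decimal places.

center=(7.4374,0.5569) T_A=(-1.4319,2.8913) T_B=(11.2834,8.8830) sweep=100.0475

bisector direction at 295.2306° = (0.426263,-0.904599)
center distance |VC| = r/sin(θ/2) = 9.171360/sin(39.9763°) = 14.275156
C = V + |VC|·bis = (7.4374,0.5569)
T_A = V + ((C−V)·d_A)·d_A = V + 10.9392·d_A = (-1.4319,2.8913)
T_B = V + ((C−V)·d_B)·d_B = V + 10.9392·d_B = (11.2834,8.8830)
sweep = 180° − θ = 100.0475°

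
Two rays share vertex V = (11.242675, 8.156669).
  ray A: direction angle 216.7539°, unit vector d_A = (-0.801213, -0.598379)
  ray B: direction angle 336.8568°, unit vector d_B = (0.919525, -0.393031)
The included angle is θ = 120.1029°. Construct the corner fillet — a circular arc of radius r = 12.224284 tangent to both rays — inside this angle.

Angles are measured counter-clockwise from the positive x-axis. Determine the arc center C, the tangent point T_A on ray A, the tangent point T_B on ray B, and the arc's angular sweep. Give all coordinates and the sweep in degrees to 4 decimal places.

center=(12.9144,-5.8520) T_A=(5.5997,3.9422) T_B=(17.7190,5.3885) sweep=59.8971

bisector direction at 276.8053° = (0.118497,-0.992954)
center distance |VC| = r/sin(θ/2) = 12.224284/sin(60.0515°) = 14.108079
C = V + |VC|·bis = (12.9144,-5.8520)
T_A = V + ((C−V)·d_A)·d_A = V + 7.0431·d_A = (5.5997,3.9422)
T_B = V + ((C−V)·d_B)·d_B = V + 7.0431·d_B = (17.7190,5.3885)
sweep = 180° − θ = 59.8971°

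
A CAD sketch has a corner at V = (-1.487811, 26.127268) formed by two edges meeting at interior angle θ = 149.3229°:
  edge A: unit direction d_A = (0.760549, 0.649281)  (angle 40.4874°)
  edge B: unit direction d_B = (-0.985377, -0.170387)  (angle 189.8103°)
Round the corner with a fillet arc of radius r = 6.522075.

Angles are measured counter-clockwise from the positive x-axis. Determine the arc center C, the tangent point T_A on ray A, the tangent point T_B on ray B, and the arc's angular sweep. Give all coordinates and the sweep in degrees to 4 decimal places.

center=(-4.3619,32.2492) T_A=(-0.1272,27.2888) T_B=(-3.2506,25.8225) sweep=30.6771

bisector direction at 115.1488° = (-0.424971,0.905207)
center distance |VC| = r/sin(θ/2) = 6.522075/sin(74.6615°) = 6.762974
C = V + |VC|·bis = (-4.3619,32.2492)
T_A = V + ((C−V)·d_A)·d_A = V + 1.7890·d_A = (-0.1272,27.2888)
T_B = V + ((C−V)·d_B)·d_B = V + 1.7890·d_B = (-3.2506,25.8225)
sweep = 180° − θ = 30.6771°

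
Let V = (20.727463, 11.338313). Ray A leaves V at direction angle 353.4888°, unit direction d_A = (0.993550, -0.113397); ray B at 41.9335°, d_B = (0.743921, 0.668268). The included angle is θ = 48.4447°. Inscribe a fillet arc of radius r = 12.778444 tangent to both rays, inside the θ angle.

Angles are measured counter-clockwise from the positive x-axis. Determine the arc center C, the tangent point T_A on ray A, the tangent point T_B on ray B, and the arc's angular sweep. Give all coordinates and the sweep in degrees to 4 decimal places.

center=(50.3970,20.8134) T_A=(48.9479,8.1174) T_B=(41.8576,30.3196) sweep=131.5553

bisector direction at 17.7112° = (0.952602,0.304218)
center distance |VC| = r/sin(θ/2) = 12.778444/sin(24.2223°) = 31.145757
C = V + |VC|·bis = (50.3970,20.8134)
T_A = V + ((C−V)·d_A)·d_A = V + 28.4037·d_A = (48.9479,8.1174)
T_B = V + ((C−V)·d_B)·d_B = V + 28.4037·d_B = (41.8576,30.3196)
sweep = 180° − θ = 131.5553°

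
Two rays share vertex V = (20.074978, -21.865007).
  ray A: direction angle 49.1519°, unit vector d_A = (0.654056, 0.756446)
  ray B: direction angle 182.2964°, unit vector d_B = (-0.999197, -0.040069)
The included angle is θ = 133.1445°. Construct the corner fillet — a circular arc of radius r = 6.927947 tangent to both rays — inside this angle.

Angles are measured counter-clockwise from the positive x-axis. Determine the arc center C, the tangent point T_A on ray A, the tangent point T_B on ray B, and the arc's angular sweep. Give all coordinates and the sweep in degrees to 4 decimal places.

center=(16.7978,-15.0629) T_A=(22.0384,-19.5942) T_B=(17.0754,-21.9853) sweep=46.8555

bisector direction at 115.7241° = (-0.434039,0.900894)
center distance |VC| = r/sin(θ/2) = 6.927947/sin(66.5722°) = 7.550384
C = V + |VC|·bis = (16.7978,-15.0629)
T_A = V + ((C−V)·d_A)·d_A = V + 3.0020·d_A = (22.0384,-19.5942)
T_B = V + ((C−V)·d_B)·d_B = V + 3.0020·d_B = (17.0754,-21.9853)
sweep = 180° − θ = 46.8555°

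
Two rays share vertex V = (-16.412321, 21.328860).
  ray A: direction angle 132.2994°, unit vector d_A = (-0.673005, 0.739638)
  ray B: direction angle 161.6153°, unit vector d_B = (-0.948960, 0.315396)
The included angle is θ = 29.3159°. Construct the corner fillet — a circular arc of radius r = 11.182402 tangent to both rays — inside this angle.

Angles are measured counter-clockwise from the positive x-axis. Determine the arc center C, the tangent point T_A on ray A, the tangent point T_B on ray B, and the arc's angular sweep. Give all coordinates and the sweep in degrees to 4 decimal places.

bisector direction at 146.9573° = (-0.838265,0.545263)
center distance |VC| = r/sin(θ/2) = 11.182402/sin(14.6579°) = 44.190835
C = V + |VC|·bis = (-53.4559,45.4245)
T_A = V + ((C−V)·d_A)·d_A = V + 42.7526·d_A = (-45.1850,52.9503)
T_B = V + ((C−V)·d_B)·d_B = V + 42.7526·d_B = (-56.9828,34.8128)
sweep = 180° − θ = 150.6841°

center=(-53.4559,45.4245) T_A=(-45.1850,52.9503) T_B=(-56.9828,34.8128) sweep=150.6841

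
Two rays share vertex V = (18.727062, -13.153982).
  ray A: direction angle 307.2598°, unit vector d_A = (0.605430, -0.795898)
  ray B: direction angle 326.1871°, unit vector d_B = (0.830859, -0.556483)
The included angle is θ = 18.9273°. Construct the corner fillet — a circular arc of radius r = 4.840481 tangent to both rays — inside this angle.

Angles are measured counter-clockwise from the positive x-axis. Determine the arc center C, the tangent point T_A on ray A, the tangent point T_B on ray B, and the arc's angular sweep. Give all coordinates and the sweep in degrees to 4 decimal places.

center=(40.1605,-33.3353) T_A=(36.3080,-36.2659) T_B=(42.8542,-29.3135) sweep=161.0727

bisector direction at 316.7235° = (0.728053,-0.685520)
center distance |VC| = r/sin(θ/2) = 4.840481/sin(9.4636°) = 29.439403
C = V + |VC|·bis = (40.1605,-33.3353)
T_A = V + ((C−V)·d_A)·d_A = V + 29.0387·d_A = (36.3080,-36.2659)
T_B = V + ((C−V)·d_B)·d_B = V + 29.0387·d_B = (42.8542,-29.3135)
sweep = 180° − θ = 161.0727°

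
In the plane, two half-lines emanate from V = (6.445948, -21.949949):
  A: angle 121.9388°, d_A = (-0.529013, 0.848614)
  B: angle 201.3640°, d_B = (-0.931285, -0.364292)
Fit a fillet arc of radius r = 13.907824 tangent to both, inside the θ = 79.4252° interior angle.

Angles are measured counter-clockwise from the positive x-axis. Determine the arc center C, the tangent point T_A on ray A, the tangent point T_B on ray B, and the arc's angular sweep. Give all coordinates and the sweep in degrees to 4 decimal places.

center=(-14.2145,-15.0977) T_A=(-2.4121,-7.7403) T_B=(-9.1480,-28.0499) sweep=100.5748

bisector direction at 161.6514° = (-0.949159,0.314798)
center distance |VC| = r/sin(θ/2) = 13.907824/sin(39.7126°) = 21.767129
C = V + |VC|·bis = (-14.2145,-15.0977)
T_A = V + ((C−V)·d_A)·d_A = V + 16.7446·d_A = (-2.4121,-7.7403)
T_B = V + ((C−V)·d_B)·d_B = V + 16.7446·d_B = (-9.1480,-28.0499)
sweep = 180° − θ = 100.5748°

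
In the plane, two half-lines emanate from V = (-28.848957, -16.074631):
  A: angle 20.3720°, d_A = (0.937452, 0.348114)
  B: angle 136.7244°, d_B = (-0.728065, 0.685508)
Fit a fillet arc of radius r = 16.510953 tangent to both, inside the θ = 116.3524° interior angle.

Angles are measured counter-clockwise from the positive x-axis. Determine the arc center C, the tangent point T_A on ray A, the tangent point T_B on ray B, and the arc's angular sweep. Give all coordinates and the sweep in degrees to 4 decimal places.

center=(-24.9908,2.9706) T_A=(-19.2431,-12.5076) T_B=(-36.3092,-9.0504) sweep=63.6476

bisector direction at 78.5482° = (0.198544,0.980092)
center distance |VC| = r/sin(θ/2) = 16.510953/sin(58.1762°) = 19.432110
C = V + |VC|·bis = (-24.9908,2.9706)
T_A = V + ((C−V)·d_A)·d_A = V + 10.2467·d_A = (-19.2431,-12.5076)
T_B = V + ((C−V)·d_B)·d_B = V + 10.2467·d_B = (-36.3092,-9.0504)
sweep = 180° − θ = 63.6476°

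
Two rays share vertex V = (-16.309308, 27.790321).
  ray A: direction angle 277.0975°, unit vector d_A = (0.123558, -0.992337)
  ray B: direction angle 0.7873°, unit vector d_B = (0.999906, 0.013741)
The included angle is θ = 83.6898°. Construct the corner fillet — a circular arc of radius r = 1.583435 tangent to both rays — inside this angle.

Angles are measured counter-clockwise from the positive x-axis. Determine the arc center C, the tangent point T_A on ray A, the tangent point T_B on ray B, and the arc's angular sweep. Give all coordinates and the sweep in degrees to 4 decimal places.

bisector direction at 318.9424° = (0.754050,-0.656817)
center distance |VC| = r/sin(θ/2) = 1.583435/sin(41.8449°) = 2.373551
C = V + |VC|·bis = (-14.5195,26.2313)
T_A = V + ((C−V)·d_A)·d_A = V + 1.7682·d_A = (-16.0908,26.0357)
T_B = V + ((C−V)·d_B)·d_B = V + 1.7682·d_B = (-14.5413,27.8146)
sweep = 180° − θ = 96.3102°

center=(-14.5195,26.2313) T_A=(-16.0908,26.0357) T_B=(-14.5413,27.8146) sweep=96.3102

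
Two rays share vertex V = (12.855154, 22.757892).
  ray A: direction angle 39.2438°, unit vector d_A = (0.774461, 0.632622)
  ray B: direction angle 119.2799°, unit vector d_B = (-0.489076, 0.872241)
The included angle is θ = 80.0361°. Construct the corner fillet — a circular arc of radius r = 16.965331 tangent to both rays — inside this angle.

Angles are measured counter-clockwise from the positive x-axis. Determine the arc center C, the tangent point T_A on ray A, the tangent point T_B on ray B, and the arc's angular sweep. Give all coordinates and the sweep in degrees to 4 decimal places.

center=(17.7709,48.6794) T_A=(28.5036,35.5404) T_B=(2.9731,40.3820) sweep=99.9639

bisector direction at 79.2619° = (0.186321,0.982489)
center distance |VC| = r/sin(θ/2) = 16.965331/sin(40.0181°) = 26.383466
C = V + |VC|·bis = (17.7709,48.6794)
T_A = V + ((C−V)·d_A)·d_A = V + 20.2056·d_A = (28.5036,35.5404)
T_B = V + ((C−V)·d_B)·d_B = V + 20.2056·d_B = (2.9731,40.3820)
sweep = 180° − θ = 99.9639°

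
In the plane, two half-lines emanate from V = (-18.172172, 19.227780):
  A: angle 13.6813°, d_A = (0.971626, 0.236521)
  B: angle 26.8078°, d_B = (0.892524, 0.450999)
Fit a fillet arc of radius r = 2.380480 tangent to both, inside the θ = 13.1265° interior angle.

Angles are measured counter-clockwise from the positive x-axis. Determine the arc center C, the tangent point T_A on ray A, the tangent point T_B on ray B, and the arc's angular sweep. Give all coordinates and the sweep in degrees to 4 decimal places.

bisector direction at 20.2446° = (0.938224,0.346028)
center distance |VC| = r/sin(θ/2) = 2.380480/sin(6.5633°) = 20.826602
C = V + |VC|·bis = (1.3679,26.4344)
T_A = V + ((C−V)·d_A)·d_A = V + 20.6901·d_A = (1.9309,24.1214)
T_B = V + ((C−V)·d_B)·d_B = V + 20.6901·d_B = (0.2943,28.5590)
sweep = 180° − θ = 166.8735°

center=(1.3679,26.4344) T_A=(1.9309,24.1214) T_B=(0.2943,28.5590) sweep=166.8735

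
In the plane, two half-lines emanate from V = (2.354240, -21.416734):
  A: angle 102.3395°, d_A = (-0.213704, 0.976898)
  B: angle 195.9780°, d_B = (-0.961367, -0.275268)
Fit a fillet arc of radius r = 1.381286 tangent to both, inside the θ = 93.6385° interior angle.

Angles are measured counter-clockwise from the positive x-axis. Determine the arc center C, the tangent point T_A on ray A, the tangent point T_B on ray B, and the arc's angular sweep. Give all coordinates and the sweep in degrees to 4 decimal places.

bisector direction at 149.1587° = (-0.858591,0.512661)
center distance |VC| = r/sin(θ/2) = 1.381286/sin(46.8192°) = 1.894252
C = V + |VC|·bis = (0.7279,-20.4456)
T_A = V + ((C−V)·d_A)·d_A = V + 1.2962·d_A = (2.0772,-20.1504)
T_B = V + ((C−V)·d_B)·d_B = V + 1.2962·d_B = (1.1081,-21.7735)
sweep = 180° − θ = 86.3615°

center=(0.7279,-20.4456) T_A=(2.0772,-20.1504) T_B=(1.1081,-21.7735) sweep=86.3615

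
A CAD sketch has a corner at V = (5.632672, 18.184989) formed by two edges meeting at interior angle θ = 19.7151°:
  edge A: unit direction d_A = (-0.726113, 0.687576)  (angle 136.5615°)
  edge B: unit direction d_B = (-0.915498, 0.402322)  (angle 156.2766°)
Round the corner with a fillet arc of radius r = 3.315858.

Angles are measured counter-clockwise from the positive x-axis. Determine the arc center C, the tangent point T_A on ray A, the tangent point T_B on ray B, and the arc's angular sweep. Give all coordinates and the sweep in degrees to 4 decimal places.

bisector direction at 146.4190° = (-0.833105,0.553115)
center distance |VC| = r/sin(θ/2) = 3.315858/sin(9.8575°) = 19.368421
C = V + |VC|·bis = (-10.5033,28.8979)
T_A = V + ((C−V)·d_A)·d_A = V + 19.0825·d_A = (-8.2234,31.3056)
T_B = V + ((C−V)·d_B)·d_B = V + 19.0825·d_B = (-11.8373,25.8623)
sweep = 180° − θ = 160.2849°

center=(-10.5033,28.8979) T_A=(-8.2234,31.3056) T_B=(-11.8373,25.8623) sweep=160.2849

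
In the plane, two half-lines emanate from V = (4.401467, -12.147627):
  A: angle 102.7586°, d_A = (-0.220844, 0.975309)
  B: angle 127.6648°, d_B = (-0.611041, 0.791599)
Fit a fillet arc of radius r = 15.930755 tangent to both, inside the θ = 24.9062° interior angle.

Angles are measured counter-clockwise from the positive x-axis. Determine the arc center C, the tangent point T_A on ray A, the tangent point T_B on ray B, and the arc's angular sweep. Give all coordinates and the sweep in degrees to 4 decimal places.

bisector direction at 115.2117° = (-0.425964,0.904740)
center distance |VC| = r/sin(θ/2) = 15.930755/sin(12.4531°) = 73.876491
C = V + |VC|·bis = (-27.0673,54.6914)
T_A = V + ((C−V)·d_A)·d_A = V + 72.1384·d_A = (-11.5299,58.2096)
T_B = V + ((C−V)·d_B)·d_B = V + 72.1384·d_B = (-39.6780,44.9571)
sweep = 180° − θ = 155.0938°

center=(-27.0673,54.6914) T_A=(-11.5299,58.2096) T_B=(-39.6780,44.9571) sweep=155.0938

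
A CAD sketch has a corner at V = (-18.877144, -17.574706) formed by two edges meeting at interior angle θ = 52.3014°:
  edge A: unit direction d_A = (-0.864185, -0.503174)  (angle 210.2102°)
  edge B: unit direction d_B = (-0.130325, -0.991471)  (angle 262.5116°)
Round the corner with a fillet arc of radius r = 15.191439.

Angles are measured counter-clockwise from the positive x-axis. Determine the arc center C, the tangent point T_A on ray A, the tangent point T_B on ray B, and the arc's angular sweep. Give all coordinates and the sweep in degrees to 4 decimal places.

center=(-37.9713,-46.2712) T_A=(-45.6153,-33.1430) T_B=(-22.9094,-48.2511) sweep=127.6986

bisector direction at 236.3609° = (-0.553960,-0.832543)
center distance |VC| = r/sin(θ/2) = 15.191439/sin(26.1507°) = 34.468526
C = V + |VC|·bis = (-37.9713,-46.2712)
T_A = V + ((C−V)·d_A)·d_A = V + 30.9403·d_A = (-45.6153,-33.1430)
T_B = V + ((C−V)·d_B)·d_B = V + 30.9403·d_B = (-22.9094,-48.2511)
sweep = 180° − θ = 127.6986°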